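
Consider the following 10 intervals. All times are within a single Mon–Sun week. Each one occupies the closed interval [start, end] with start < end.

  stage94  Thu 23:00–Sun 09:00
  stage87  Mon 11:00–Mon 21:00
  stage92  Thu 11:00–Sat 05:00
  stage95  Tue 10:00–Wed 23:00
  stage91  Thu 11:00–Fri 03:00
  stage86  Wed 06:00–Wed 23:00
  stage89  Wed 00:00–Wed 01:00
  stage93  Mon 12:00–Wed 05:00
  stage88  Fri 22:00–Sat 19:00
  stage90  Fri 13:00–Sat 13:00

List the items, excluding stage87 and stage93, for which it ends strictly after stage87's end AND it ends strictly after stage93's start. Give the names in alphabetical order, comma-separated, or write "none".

Conditions: its end is strictly after stage87's end (X.end > Mon 21:00) AND its end is strictly after stage93's start (X.end > Mon 12:00).
stage86: end Wed 23:00 > Mon 21:00? ✓; end Wed 23:00 > Mon 12:00? ✓ → yes.
stage88: end Sat 19:00 > Mon 21:00? ✓; end Sat 19:00 > Mon 12:00? ✓ → yes.
stage89: end Wed 01:00 > Mon 21:00? ✓; end Wed 01:00 > Mon 12:00? ✓ → yes.
stage90: end Sat 13:00 > Mon 21:00? ✓; end Sat 13:00 > Mon 12:00? ✓ → yes.
stage91: end Fri 03:00 > Mon 21:00? ✓; end Fri 03:00 > Mon 12:00? ✓ → yes.
stage92: end Sat 05:00 > Mon 21:00? ✓; end Sat 05:00 > Mon 12:00? ✓ → yes.
stage94: end Sun 09:00 > Mon 21:00? ✓; end Sun 09:00 > Mon 12:00? ✓ → yes.
stage95: end Wed 23:00 > Mon 21:00? ✓; end Wed 23:00 > Mon 12:00? ✓ → yes.
Result: stage86, stage88, stage89, stage90, stage91, stage92, stage94, stage95.

stage86, stage88, stage89, stage90, stage91, stage92, stage94, stage95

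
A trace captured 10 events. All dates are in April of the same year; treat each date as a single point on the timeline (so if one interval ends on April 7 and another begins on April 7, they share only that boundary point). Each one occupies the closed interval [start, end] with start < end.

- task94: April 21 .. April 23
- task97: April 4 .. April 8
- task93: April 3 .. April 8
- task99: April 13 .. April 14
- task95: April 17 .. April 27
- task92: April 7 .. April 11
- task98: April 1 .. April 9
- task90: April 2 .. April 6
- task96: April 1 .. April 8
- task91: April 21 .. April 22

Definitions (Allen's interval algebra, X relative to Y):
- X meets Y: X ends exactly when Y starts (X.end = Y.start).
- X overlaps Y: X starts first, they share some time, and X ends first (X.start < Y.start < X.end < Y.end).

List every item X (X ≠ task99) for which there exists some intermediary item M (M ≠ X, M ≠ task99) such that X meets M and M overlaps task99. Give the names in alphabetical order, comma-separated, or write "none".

Target task99 = [April 13, April 14].
Intermediaries M with M overlaps task99: none.
Union: none.

none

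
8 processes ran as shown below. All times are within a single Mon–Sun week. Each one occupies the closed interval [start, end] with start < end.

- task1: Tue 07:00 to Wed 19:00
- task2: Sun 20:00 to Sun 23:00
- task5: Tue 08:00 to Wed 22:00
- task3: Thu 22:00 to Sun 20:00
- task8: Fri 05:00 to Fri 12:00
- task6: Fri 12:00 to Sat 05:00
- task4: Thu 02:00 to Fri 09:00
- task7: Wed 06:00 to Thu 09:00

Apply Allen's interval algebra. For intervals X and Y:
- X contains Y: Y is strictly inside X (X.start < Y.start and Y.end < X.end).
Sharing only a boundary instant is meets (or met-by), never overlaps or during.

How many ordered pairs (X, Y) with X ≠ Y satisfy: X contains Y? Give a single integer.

2

Checking all 56 ordered pairs for relation 'contains'; matching pairs in alphabetical order:
(task3, task6): task3 contains task6 ✓
(task3, task8): task3 contains task8 ✓
Count: 2.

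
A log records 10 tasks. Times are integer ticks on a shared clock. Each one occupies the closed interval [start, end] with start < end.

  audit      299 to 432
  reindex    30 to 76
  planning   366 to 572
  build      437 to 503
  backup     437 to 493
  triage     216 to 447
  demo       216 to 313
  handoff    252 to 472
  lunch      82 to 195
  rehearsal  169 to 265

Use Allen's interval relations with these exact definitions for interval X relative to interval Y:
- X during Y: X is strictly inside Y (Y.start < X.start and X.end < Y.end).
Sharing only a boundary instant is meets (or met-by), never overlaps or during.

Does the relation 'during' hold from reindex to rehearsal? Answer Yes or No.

reindex = [30, 76], rehearsal = [169, 265].
Actual relation of reindex to rehearsal: before.
Asked whether 'during' holds → No.

No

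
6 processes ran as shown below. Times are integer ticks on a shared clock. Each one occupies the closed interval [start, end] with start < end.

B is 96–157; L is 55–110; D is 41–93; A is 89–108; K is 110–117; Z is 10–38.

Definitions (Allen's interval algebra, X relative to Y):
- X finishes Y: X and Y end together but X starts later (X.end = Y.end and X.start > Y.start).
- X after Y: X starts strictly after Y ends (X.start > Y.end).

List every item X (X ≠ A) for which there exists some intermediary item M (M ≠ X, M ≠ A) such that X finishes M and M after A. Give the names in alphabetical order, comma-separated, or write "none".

Target A = [89, 108].
Intermediaries M with M after A: K.
Via K — items with X finishes K: none.
Union: none.

none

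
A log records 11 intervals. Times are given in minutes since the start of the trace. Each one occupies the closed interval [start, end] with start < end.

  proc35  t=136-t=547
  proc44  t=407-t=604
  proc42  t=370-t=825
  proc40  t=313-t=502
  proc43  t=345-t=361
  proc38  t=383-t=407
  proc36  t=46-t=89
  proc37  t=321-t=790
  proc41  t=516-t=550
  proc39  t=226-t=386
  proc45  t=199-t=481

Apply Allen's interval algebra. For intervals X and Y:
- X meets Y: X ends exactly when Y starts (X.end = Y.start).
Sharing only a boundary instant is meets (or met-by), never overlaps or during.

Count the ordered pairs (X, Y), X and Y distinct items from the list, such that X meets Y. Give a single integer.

1

Checking all 110 ordered pairs for relation 'meets'; matching pairs in alphabetical order:
(proc38, proc44): proc38 meets proc44 ✓
Count: 1.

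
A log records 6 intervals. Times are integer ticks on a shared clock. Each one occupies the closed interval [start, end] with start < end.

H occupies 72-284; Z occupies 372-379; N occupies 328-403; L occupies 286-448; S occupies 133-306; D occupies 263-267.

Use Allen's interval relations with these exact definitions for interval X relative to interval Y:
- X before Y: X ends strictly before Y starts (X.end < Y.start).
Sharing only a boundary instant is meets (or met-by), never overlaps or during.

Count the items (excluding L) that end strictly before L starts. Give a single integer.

Target L = [286, 448].
D [263, 267] → before → counts.
H [72, 284] → before → counts.
N [328, 403] → during → no.
S [133, 306] → overlaps → no.
Z [372, 379] → during → no.
Total: 2.

2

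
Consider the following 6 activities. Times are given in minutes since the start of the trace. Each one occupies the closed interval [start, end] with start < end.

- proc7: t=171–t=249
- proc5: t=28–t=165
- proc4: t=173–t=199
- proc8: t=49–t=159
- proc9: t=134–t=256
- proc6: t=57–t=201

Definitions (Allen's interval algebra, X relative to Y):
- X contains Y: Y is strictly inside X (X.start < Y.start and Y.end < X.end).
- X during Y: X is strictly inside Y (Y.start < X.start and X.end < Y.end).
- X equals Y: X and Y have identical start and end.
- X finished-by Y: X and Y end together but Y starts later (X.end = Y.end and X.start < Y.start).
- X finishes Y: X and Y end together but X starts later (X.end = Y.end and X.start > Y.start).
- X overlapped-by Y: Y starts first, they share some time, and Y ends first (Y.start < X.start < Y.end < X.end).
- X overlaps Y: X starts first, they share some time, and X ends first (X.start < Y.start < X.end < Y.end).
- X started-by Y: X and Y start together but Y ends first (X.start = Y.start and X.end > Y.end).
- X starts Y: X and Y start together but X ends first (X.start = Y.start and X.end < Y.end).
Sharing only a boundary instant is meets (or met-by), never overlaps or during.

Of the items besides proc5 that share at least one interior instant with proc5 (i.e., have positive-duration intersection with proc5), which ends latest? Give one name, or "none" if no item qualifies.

Target proc5 = [t=28, t=165].
proc4 [t=173, t=199] → after → excluded.
proc6 [t=57, t=201] → overlapped-by → candidate.
proc7 [t=171, t=249] → after → excluded.
proc8 [t=49, t=159] → during → candidate.
proc9 [t=134, t=256] → overlapped-by → candidate.
Among candidates, latest end is t=256 → proc9.

proc9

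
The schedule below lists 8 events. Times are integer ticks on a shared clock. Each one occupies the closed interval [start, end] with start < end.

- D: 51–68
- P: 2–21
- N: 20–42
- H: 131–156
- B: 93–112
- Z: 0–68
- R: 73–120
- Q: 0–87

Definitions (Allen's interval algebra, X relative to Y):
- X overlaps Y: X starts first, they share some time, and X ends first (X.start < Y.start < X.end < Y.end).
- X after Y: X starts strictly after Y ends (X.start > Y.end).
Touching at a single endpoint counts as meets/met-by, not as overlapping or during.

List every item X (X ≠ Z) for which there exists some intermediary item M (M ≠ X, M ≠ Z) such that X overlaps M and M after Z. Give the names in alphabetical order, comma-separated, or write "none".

Target Z = [0, 68].
Intermediaries M with M after Z: B, H, R.
Via B — items with X overlaps B: none.
Via H — items with X overlaps H: none.
Via R — items with X overlaps R: Q.
Union: Q.

Q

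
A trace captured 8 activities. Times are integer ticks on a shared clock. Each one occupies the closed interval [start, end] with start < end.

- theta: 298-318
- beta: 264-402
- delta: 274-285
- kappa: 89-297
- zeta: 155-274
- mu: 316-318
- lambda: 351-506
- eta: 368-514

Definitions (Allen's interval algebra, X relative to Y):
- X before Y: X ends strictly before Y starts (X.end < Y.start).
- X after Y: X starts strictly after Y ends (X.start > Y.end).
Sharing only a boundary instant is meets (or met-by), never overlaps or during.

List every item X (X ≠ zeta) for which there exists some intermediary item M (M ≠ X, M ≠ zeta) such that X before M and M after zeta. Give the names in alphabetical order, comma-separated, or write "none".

delta, kappa, mu, theta

Target zeta = [155, 274].
Intermediaries M with M after zeta: eta, lambda, mu, theta.
Via eta — items with X before eta: delta, kappa, mu, theta.
Via lambda — items with X before lambda: delta, kappa, mu, theta.
Via mu — items with X before mu: delta, kappa.
Via theta — items with X before theta: delta, kappa.
Union: delta, kappa, mu, theta.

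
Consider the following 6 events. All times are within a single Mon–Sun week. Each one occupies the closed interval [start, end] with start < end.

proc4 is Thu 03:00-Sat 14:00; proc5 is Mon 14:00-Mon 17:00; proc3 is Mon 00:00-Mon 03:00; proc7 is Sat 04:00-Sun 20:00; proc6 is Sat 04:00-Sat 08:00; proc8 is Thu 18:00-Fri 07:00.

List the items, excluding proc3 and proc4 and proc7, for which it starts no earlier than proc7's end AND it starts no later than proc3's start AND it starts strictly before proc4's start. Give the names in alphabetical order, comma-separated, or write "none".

none

Conditions: its start is no earlier than proc7's end (X.start >= Sun 20:00) AND its start is no later than proc3's start (X.start <= Mon 00:00) AND its start is strictly before proc4's start (X.start < Thu 03:00).
proc5: start Mon 14:00 >= Sun 20:00? ✗; start Mon 14:00 <= Mon 00:00? ✗; start Mon 14:00 < Thu 03:00? ✓ → no.
proc6: start Sat 04:00 >= Sun 20:00? ✗; start Sat 04:00 <= Mon 00:00? ✗; start Sat 04:00 < Thu 03:00? ✗ → no.
proc8: start Thu 18:00 >= Sun 20:00? ✗; start Thu 18:00 <= Mon 00:00? ✗; start Thu 18:00 < Thu 03:00? ✗ → no.
Result: none.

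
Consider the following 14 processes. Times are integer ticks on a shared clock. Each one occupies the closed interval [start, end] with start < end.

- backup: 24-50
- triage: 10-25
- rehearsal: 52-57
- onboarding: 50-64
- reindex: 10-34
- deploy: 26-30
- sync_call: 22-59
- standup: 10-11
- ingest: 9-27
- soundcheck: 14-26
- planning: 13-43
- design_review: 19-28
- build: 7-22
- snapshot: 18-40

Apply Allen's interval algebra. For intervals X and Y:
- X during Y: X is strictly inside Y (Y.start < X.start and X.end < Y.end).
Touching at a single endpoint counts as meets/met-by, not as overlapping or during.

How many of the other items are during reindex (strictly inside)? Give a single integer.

3

Target reindex = [10, 34].
backup [24, 50] → overlapped-by → no.
build [7, 22] → overlaps → no.
deploy [26, 30] → during → counts.
design_review [19, 28] → during → counts.
ingest [9, 27] → overlaps → no.
onboarding [50, 64] → after → no.
planning [13, 43] → overlapped-by → no.
rehearsal [52, 57] → after → no.
snapshot [18, 40] → overlapped-by → no.
soundcheck [14, 26] → during → counts.
standup [10, 11] → starts → no.
sync_call [22, 59] → overlapped-by → no.
triage [10, 25] → starts → no.
Total: 3.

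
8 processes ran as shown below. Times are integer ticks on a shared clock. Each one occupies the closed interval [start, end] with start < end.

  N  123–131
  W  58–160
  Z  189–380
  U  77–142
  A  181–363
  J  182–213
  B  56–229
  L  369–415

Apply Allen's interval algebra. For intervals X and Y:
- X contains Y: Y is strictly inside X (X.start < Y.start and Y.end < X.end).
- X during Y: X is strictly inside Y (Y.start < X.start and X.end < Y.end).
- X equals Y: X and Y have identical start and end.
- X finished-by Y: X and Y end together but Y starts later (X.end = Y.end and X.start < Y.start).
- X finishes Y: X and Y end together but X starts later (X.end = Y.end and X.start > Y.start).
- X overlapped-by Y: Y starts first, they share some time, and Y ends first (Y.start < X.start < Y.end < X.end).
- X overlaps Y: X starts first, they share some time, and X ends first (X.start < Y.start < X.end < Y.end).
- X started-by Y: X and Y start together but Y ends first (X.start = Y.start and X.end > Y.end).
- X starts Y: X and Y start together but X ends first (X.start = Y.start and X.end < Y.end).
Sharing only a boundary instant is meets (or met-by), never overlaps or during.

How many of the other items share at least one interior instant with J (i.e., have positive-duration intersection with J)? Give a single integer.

Target J = [182, 213].
A [181, 363] → contains → counts.
B [56, 229] → contains → counts.
L [369, 415] → after → no.
N [123, 131] → before → no.
U [77, 142] → before → no.
W [58, 160] → before → no.
Z [189, 380] → overlapped-by → counts.
Total: 3.

3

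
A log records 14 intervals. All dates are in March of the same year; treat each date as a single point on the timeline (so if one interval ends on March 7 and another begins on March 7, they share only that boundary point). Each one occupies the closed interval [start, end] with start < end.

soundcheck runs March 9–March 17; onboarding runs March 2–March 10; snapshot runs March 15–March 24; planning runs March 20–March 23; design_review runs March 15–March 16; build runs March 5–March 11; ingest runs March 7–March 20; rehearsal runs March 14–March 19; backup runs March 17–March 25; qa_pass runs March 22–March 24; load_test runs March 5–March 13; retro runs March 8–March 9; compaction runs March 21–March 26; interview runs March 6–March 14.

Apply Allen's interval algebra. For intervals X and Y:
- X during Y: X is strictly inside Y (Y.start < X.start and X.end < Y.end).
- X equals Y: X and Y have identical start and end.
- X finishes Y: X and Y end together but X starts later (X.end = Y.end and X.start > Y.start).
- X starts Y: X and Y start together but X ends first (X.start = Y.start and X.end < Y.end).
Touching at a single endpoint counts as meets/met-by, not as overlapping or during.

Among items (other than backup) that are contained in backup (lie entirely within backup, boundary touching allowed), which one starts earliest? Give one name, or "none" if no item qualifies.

Target backup = [March 17, March 25].
build [March 5, March 11] → before → excluded.
compaction [March 21, March 26] → overlapped-by → excluded.
design_review [March 15, March 16] → before → excluded.
ingest [March 7, March 20] → overlaps → excluded.
interview [March 6, March 14] → before → excluded.
load_test [March 5, March 13] → before → excluded.
onboarding [March 2, March 10] → before → excluded.
planning [March 20, March 23] → during → candidate.
qa_pass [March 22, March 24] → during → candidate.
rehearsal [March 14, March 19] → overlaps → excluded.
retro [March 8, March 9] → before → excluded.
snapshot [March 15, March 24] → overlaps → excluded.
soundcheck [March 9, March 17] → meets → excluded.
Among candidates, earliest start is March 20 → planning.

planning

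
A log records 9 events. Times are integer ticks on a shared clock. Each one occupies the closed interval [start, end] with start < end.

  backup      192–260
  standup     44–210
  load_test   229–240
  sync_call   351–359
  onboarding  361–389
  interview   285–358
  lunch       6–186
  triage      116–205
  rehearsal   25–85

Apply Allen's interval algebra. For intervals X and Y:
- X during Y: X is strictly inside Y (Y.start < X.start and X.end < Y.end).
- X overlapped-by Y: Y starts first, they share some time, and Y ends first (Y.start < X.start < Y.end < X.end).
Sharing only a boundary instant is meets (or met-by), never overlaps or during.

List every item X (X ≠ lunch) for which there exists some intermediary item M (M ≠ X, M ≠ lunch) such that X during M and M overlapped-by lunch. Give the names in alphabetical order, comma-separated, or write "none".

Target lunch = [6, 186].
Intermediaries M with M overlapped-by lunch: standup, triage.
Via standup — items with X during standup: triage.
Via triage — items with X during triage: none.
Union: triage.

triage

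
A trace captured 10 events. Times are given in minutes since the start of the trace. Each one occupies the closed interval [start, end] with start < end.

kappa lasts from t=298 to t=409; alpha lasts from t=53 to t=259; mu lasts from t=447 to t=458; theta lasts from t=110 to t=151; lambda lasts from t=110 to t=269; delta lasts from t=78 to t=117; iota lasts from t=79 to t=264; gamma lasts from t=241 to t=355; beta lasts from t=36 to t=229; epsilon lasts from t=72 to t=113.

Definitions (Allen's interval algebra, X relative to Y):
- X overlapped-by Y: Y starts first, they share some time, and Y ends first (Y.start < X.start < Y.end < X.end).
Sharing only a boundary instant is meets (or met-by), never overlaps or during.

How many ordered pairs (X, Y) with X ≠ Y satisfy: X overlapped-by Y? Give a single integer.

Checking all 90 ordered pairs for relation 'overlapped-by'; matching pairs in alphabetical order:
(alpha, beta): alpha overlapped-by beta ✓
(delta, epsilon): delta overlapped-by epsilon ✓
(gamma, alpha): gamma overlapped-by alpha ✓
(gamma, iota): gamma overlapped-by iota ✓
(gamma, lambda): gamma overlapped-by lambda ✓
(iota, alpha): iota overlapped-by alpha ✓
(iota, beta): iota overlapped-by beta ✓
(iota, delta): iota overlapped-by delta ✓
(iota, epsilon): iota overlapped-by epsilon ✓
(kappa, gamma): kappa overlapped-by gamma ✓
(lambda, alpha): lambda overlapped-by alpha ✓
(lambda, beta): lambda overlapped-by beta ✓
(lambda, delta): lambda overlapped-by delta ✓
(lambda, epsilon): lambda overlapped-by epsilon ✓
(lambda, iota): lambda overlapped-by iota ✓
(theta, delta): theta overlapped-by delta ✓
(theta, epsilon): theta overlapped-by epsilon ✓
Count: 17.

17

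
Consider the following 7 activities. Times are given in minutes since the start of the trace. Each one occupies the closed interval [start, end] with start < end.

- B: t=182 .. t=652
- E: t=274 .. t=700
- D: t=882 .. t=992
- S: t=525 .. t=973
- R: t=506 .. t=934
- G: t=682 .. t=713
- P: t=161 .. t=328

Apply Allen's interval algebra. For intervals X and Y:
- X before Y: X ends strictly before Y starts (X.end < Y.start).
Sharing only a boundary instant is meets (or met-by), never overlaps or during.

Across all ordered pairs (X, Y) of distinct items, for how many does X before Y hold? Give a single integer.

Checking all 42 ordered pairs for relation 'before'; matching pairs in alphabetical order:
(B, D): B before D ✓
(B, G): B before G ✓
(E, D): E before D ✓
(G, D): G before D ✓
(P, D): P before D ✓
(P, G): P before G ✓
(P, R): P before R ✓
(P, S): P before S ✓
Count: 8.

8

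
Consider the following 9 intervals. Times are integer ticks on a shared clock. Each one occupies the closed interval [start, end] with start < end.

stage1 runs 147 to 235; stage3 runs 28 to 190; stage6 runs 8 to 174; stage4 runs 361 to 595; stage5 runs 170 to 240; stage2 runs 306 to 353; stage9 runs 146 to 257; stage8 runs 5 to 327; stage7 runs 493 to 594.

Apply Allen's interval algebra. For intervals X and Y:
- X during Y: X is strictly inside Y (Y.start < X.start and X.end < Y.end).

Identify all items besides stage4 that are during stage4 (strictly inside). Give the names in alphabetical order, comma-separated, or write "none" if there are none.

stage7

Target stage4 = [361, 595].
stage1 [147, 235] → before → no.
stage2 [306, 353] → before → no.
stage3 [28, 190] → before → no.
stage5 [170, 240] → before → no.
stage6 [8, 174] → before → no.
stage7 [493, 594] → during → yes.
stage8 [5, 327] → before → no.
stage9 [146, 257] → before → no.
Result: stage7.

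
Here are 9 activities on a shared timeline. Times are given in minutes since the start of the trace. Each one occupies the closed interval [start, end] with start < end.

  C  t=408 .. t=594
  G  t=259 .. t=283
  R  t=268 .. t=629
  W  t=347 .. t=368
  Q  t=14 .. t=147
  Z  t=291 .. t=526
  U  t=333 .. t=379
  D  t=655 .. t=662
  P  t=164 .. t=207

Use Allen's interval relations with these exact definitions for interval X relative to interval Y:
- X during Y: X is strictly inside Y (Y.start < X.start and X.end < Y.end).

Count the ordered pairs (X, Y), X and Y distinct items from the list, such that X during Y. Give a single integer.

Checking all 72 ordered pairs for relation 'during'; matching pairs in alphabetical order:
(C, R): C during R ✓
(U, R): U during R ✓
(U, Z): U during Z ✓
(W, R): W during R ✓
(W, U): W during U ✓
(W, Z): W during Z ✓
(Z, R): Z during R ✓
Count: 7.

7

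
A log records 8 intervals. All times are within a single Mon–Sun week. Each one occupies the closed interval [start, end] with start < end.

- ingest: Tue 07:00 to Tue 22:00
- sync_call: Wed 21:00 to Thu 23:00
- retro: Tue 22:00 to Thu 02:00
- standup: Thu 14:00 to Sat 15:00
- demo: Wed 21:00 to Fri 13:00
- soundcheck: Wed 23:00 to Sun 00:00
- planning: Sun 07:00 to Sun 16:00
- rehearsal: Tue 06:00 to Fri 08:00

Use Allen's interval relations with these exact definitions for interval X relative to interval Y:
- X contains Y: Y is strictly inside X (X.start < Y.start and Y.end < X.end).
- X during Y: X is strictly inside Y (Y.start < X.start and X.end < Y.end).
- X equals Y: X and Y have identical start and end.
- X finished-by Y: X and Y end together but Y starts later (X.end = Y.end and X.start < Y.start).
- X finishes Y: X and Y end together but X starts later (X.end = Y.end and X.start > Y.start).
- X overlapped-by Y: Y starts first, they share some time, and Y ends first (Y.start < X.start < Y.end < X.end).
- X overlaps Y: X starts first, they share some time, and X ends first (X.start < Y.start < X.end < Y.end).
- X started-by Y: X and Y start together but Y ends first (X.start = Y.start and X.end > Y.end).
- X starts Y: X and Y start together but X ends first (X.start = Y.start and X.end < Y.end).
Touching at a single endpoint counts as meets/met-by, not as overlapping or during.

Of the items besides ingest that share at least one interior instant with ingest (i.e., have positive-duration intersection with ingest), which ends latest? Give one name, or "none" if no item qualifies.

Target ingest = [Tue 07:00, Tue 22:00].
demo [Wed 21:00, Fri 13:00] → after → excluded.
planning [Sun 07:00, Sun 16:00] → after → excluded.
rehearsal [Tue 06:00, Fri 08:00] → contains → candidate.
retro [Tue 22:00, Thu 02:00] → met-by → excluded.
soundcheck [Wed 23:00, Sun 00:00] → after → excluded.
standup [Thu 14:00, Sat 15:00] → after → excluded.
sync_call [Wed 21:00, Thu 23:00] → after → excluded.
Among candidates, latest end is Fri 08:00 → rehearsal.

rehearsal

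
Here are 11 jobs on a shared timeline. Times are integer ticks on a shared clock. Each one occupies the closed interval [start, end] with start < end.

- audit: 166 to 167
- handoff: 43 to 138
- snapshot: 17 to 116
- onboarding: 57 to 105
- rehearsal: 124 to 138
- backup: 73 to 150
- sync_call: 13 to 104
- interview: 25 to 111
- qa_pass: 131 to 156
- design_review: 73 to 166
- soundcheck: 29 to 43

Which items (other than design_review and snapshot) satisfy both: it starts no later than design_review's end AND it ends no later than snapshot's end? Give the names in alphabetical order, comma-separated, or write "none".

interview, onboarding, soundcheck, sync_call

Conditions: its start is no later than design_review's end (X.start <= 166) AND its end is no later than snapshot's end (X.end <= 116).
audit: start 166 <= 166? ✓; end 167 <= 116? ✗ → no.
backup: start 73 <= 166? ✓; end 150 <= 116? ✗ → no.
handoff: start 43 <= 166? ✓; end 138 <= 116? ✗ → no.
interview: start 25 <= 166? ✓; end 111 <= 116? ✓ → yes.
onboarding: start 57 <= 166? ✓; end 105 <= 116? ✓ → yes.
qa_pass: start 131 <= 166? ✓; end 156 <= 116? ✗ → no.
rehearsal: start 124 <= 166? ✓; end 138 <= 116? ✗ → no.
soundcheck: start 29 <= 166? ✓; end 43 <= 116? ✓ → yes.
sync_call: start 13 <= 166? ✓; end 104 <= 116? ✓ → yes.
Result: interview, onboarding, soundcheck, sync_call.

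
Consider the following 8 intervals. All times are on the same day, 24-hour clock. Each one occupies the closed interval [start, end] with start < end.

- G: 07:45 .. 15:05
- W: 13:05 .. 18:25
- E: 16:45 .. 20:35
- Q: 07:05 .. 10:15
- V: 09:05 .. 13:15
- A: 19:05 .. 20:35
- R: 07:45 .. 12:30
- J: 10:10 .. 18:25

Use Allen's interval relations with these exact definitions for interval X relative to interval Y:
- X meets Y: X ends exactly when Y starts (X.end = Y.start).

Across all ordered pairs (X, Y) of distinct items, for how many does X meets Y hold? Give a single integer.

Checking all 56 ordered pairs for relation 'meets'; matching pairs in alphabetical order:
No pair satisfies it.
Count: 0.

0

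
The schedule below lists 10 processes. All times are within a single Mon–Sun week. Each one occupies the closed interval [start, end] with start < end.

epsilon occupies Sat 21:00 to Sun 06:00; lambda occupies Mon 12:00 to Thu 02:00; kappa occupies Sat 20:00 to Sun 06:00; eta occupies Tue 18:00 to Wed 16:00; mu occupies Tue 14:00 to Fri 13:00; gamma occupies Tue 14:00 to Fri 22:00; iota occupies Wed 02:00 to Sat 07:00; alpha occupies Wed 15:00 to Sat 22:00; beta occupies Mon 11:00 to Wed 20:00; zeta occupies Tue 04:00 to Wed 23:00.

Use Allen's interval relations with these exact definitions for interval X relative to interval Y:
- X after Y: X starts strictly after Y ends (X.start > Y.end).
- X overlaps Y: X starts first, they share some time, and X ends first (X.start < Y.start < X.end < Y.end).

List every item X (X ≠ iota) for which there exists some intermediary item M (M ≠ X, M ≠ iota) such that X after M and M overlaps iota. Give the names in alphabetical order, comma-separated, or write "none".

Target iota = [Wed 02:00, Sat 07:00].
Intermediaries M with M overlaps iota: beta, eta, gamma, lambda, mu, zeta.
Via beta — items with X after beta: epsilon, kappa.
Via eta — items with X after eta: epsilon, kappa.
Via gamma — items with X after gamma: epsilon, kappa.
Via lambda — items with X after lambda: epsilon, kappa.
Via mu — items with X after mu: epsilon, kappa.
Via zeta — items with X after zeta: epsilon, kappa.
Union: epsilon, kappa.

epsilon, kappa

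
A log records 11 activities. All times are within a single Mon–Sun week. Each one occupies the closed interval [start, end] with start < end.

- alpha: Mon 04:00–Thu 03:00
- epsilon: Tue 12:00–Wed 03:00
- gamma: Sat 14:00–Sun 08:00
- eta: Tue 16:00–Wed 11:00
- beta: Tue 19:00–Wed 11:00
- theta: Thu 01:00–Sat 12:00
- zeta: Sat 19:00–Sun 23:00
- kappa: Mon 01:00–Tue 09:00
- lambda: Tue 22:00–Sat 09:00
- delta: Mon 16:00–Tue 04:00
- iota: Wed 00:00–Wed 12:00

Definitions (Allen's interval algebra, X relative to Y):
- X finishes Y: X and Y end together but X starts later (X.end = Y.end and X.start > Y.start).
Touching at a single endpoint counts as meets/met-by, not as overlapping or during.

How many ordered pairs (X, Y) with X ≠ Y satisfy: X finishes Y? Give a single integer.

Checking all 110 ordered pairs for relation 'finishes'; matching pairs in alphabetical order:
(beta, eta): beta finishes eta ✓
Count: 1.

1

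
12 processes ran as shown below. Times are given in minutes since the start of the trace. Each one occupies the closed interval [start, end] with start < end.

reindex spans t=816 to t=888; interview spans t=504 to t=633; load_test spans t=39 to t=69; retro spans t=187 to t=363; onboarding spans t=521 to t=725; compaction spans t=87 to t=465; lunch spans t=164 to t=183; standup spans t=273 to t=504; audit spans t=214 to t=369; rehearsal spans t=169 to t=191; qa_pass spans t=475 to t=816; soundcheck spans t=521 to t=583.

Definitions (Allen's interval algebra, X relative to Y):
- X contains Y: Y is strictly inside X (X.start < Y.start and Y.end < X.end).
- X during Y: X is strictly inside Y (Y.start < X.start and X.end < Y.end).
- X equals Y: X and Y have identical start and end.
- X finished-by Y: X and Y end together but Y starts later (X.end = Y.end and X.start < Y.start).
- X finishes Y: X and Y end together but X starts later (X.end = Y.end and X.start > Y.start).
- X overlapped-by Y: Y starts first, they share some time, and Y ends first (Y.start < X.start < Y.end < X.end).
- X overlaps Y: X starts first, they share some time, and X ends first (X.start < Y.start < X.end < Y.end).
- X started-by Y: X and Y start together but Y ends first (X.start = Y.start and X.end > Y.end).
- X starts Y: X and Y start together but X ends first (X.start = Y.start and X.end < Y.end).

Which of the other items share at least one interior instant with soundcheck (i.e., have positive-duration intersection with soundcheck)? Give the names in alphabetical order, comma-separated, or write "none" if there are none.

Target soundcheck = [t=521, t=583].
audit [t=214, t=369] → before → no.
compaction [t=87, t=465] → before → no.
interview [t=504, t=633] → contains → yes.
load_test [t=39, t=69] → before → no.
lunch [t=164, t=183] → before → no.
onboarding [t=521, t=725] → started-by → yes.
qa_pass [t=475, t=816] → contains → yes.
rehearsal [t=169, t=191] → before → no.
reindex [t=816, t=888] → after → no.
retro [t=187, t=363] → before → no.
standup [t=273, t=504] → before → no.
Result: interview, onboarding, qa_pass.

interview, onboarding, qa_pass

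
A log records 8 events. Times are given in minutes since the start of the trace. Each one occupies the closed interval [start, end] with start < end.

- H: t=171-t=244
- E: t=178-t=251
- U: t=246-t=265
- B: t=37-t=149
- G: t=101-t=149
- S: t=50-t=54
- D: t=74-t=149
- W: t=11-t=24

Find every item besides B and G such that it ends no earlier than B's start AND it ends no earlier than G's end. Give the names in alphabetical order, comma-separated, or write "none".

Conditions: its end is no earlier than B's start (X.end >= t=37) AND its end is no earlier than G's end (X.end >= t=149).
D: end t=149 >= t=37? ✓; end t=149 >= t=149? ✓ → yes.
E: end t=251 >= t=37? ✓; end t=251 >= t=149? ✓ → yes.
H: end t=244 >= t=37? ✓; end t=244 >= t=149? ✓ → yes.
S: end t=54 >= t=37? ✓; end t=54 >= t=149? ✗ → no.
U: end t=265 >= t=37? ✓; end t=265 >= t=149? ✓ → yes.
W: end t=24 >= t=37? ✗; end t=24 >= t=149? ✗ → no.
Result: D, E, H, U.

D, E, H, U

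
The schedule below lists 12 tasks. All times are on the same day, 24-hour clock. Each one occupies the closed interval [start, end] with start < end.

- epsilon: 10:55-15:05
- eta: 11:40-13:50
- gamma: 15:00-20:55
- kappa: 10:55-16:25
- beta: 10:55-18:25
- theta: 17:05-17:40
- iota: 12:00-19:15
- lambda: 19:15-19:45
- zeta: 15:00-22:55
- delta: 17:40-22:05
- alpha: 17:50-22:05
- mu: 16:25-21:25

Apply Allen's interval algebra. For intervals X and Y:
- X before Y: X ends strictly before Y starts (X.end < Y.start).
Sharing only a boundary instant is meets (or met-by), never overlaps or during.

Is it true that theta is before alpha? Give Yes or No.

Yes

theta = [17:05, 17:40], alpha = [17:50, 22:05].
Actual relation of theta to alpha: before.
Asked whether 'before' holds → Yes.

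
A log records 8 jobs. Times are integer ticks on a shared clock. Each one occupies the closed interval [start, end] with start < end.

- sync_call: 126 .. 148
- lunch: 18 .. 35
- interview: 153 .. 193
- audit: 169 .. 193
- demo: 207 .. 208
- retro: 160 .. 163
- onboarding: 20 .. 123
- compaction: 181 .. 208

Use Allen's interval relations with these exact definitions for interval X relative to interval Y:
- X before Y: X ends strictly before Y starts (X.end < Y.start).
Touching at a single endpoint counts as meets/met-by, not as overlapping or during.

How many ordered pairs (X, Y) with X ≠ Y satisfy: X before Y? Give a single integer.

22

Checking all 56 ordered pairs for relation 'before'; matching pairs in alphabetical order:
(audit, demo): audit before demo ✓
(interview, demo): interview before demo ✓
(lunch, audit): lunch before audit ✓
(lunch, compaction): lunch before compaction ✓
(lunch, demo): lunch before demo ✓
(lunch, interview): lunch before interview ✓
(lunch, retro): lunch before retro ✓
(lunch, sync_call): lunch before sync_call ✓
(onboarding, audit): onboarding before audit ✓
(onboarding, compaction): onboarding before compaction ✓
(onboarding, demo): onboarding before demo ✓
(onboarding, interview): onboarding before interview ✓
(onboarding, retro): onboarding before retro ✓
(onboarding, sync_call): onboarding before sync_call ✓
(retro, audit): retro before audit ✓
(retro, compaction): retro before compaction ✓
(retro, demo): retro before demo ✓
(sync_call, audit): sync_call before audit ✓
(sync_call, compaction): sync_call before compaction ✓
(sync_call, demo): sync_call before demo ✓
(sync_call, interview): sync_call before interview ✓
(sync_call, retro): sync_call before retro ✓
Count: 22.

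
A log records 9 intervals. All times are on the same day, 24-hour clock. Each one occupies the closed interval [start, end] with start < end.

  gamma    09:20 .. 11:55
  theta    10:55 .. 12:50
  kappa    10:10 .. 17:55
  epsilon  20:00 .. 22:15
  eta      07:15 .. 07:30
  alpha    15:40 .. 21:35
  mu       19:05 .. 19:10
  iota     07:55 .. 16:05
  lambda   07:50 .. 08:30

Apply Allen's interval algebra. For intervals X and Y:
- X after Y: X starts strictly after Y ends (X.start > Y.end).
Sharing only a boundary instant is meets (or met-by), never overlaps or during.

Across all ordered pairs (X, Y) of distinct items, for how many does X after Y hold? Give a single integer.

25

Checking all 72 ordered pairs for relation 'after'; matching pairs in alphabetical order:
(alpha, eta): alpha after eta ✓
(alpha, gamma): alpha after gamma ✓
(alpha, lambda): alpha after lambda ✓
(alpha, theta): alpha after theta ✓
(epsilon, eta): epsilon after eta ✓
(epsilon, gamma): epsilon after gamma ✓
(epsilon, iota): epsilon after iota ✓
(epsilon, kappa): epsilon after kappa ✓
(epsilon, lambda): epsilon after lambda ✓
(epsilon, mu): epsilon after mu ✓
(epsilon, theta): epsilon after theta ✓
(gamma, eta): gamma after eta ✓
(gamma, lambda): gamma after lambda ✓
(iota, eta): iota after eta ✓
(kappa, eta): kappa after eta ✓
(kappa, lambda): kappa after lambda ✓
(lambda, eta): lambda after eta ✓
(mu, eta): mu after eta ✓
(mu, gamma): mu after gamma ✓
(mu, iota): mu after iota ✓
(mu, kappa): mu after kappa ✓
(mu, lambda): mu after lambda ✓
(mu, theta): mu after theta ✓
(theta, eta): theta after eta ✓
... plus 1 further pairs not listed.
Count: 25.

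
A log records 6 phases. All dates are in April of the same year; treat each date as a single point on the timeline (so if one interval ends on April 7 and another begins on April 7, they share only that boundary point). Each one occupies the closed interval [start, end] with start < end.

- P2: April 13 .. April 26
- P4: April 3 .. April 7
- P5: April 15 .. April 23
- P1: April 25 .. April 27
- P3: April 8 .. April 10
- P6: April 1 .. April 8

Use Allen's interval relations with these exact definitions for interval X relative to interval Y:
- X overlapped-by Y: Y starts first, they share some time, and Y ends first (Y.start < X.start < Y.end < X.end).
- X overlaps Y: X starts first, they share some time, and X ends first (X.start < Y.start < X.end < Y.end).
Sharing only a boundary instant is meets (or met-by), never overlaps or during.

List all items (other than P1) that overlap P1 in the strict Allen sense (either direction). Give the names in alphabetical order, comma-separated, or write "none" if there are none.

P2

Target P1 = [April 25, April 27].
P2 [April 13, April 26] → overlaps → yes.
P3 [April 8, April 10] → before → no.
P4 [April 3, April 7] → before → no.
P5 [April 15, April 23] → before → no.
P6 [April 1, April 8] → before → no.
Result: P2.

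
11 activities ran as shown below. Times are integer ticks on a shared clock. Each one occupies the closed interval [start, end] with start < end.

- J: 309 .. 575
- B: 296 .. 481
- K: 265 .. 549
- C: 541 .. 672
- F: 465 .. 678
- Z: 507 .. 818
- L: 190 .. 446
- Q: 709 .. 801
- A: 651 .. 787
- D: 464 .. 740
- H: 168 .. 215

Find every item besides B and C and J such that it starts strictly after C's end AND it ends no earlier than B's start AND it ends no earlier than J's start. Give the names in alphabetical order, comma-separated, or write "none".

Conditions: its start is strictly after C's end (X.start > 672) AND its end is no earlier than B's start (X.end >= 296) AND its end is no earlier than J's start (X.end >= 309).
A: start 651 > 672? ✗; end 787 >= 296? ✓; end 787 >= 309? ✓ → no.
D: start 464 > 672? ✗; end 740 >= 296? ✓; end 740 >= 309? ✓ → no.
F: start 465 > 672? ✗; end 678 >= 296? ✓; end 678 >= 309? ✓ → no.
H: start 168 > 672? ✗; end 215 >= 296? ✗; end 215 >= 309? ✗ → no.
K: start 265 > 672? ✗; end 549 >= 296? ✓; end 549 >= 309? ✓ → no.
L: start 190 > 672? ✗; end 446 >= 296? ✓; end 446 >= 309? ✓ → no.
Q: start 709 > 672? ✓; end 801 >= 296? ✓; end 801 >= 309? ✓ → yes.
Z: start 507 > 672? ✗; end 818 >= 296? ✓; end 818 >= 309? ✓ → no.
Result: Q.

Q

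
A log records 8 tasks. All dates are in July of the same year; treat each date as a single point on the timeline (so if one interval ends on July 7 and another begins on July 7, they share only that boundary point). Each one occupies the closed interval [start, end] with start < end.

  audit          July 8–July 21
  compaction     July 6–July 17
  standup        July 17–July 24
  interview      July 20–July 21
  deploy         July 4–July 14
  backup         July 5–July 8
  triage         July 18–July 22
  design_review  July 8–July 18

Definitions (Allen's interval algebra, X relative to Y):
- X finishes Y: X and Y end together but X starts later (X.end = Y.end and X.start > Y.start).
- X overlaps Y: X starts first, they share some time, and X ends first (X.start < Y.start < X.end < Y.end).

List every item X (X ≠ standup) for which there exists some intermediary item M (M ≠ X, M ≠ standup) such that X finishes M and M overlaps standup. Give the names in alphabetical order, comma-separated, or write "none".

Target standup = [July 17, July 24].
Intermediaries M with M overlaps standup: audit, design_review.
Via audit — items with X finishes audit: interview.
Via design_review — items with X finishes design_review: none.
Union: interview.

interview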